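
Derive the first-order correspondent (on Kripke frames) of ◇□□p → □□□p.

∀x ∀y ∀z ((xRy ∧ xR³z) → ∃w (yR²w ∧ z = w))

This is a Sahlqvist (Geach-type) schema ◇^1□^2p → □^3◇^0p.
First-order correspondent: ∀x ∀y ∀z ((xRy ∧ xR³z) → ∃w (yR²w ∧ z = w)).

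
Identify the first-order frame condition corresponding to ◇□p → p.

This is a form of the B axiom.
Its frame correspondent is symmetry — ∀x ∀y (Rxy → Ryx).

symmetry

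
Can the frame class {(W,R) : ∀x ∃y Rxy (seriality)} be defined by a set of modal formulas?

Yes: it is seriality, defined by the D schema □r → ◇r.
Suppose □r→◇r is valid. At any x set V(r)=W. Then □r at x, so ◇r at x, so x has a successor.

Yes, by □r → ◇r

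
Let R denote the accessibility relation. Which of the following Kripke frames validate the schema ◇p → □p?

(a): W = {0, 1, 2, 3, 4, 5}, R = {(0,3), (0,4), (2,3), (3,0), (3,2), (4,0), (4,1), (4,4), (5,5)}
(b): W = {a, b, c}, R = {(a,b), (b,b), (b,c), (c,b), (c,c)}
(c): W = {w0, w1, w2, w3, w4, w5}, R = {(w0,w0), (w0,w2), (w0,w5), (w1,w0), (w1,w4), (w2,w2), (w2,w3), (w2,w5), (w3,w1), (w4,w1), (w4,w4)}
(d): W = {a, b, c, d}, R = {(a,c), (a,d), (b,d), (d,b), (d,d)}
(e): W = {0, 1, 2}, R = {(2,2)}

This is the axiom for partial functionality; its first-order frame correspondent is ∀x ∀y ∀z (Rxy ∧ Rxz → y = z).
(a): fails — 0 sees both 3 and 4.
(b): fails — b sees both b and c.
(c): fails — w0 sees both w0 and w2.
(d): fails — a sees both c and d.
(e): condition met.
Valid on: (e).

(e)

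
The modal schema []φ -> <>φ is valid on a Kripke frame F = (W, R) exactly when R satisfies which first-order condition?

seriality: forall x exists y Rxy

This is the D axiom.
Its frame correspondent is seriality — forall x exists y Rxy.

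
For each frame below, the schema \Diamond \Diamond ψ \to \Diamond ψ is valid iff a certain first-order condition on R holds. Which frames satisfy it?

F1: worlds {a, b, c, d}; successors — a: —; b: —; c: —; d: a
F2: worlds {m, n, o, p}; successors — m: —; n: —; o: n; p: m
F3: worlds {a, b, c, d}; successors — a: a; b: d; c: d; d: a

F1, F2

Frame correspondent (Sahlqvist): \forall x \forall y \forall z (Rxy \wedge Ryz \to Rxz) — i.e. transitivity.
F1: satisfies the condition.
F2: satisfies the condition.
F3: fails — Rcd and Rda but not Rca.
Valid on: F1, F2.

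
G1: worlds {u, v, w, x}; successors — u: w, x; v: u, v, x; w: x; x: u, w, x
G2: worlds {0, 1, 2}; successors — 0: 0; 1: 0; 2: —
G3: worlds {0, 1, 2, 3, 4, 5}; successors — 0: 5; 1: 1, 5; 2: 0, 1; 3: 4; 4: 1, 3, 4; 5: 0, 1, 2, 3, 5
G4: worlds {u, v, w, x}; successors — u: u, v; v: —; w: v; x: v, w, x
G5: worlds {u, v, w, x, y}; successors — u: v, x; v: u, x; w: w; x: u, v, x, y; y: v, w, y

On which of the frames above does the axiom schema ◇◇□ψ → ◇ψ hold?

This is the axiom for a generalized confluence (Geach) condition; its first-order frame correspondent is ∀x ∀y (xR²y → ∃w (yRw ∧ xRw)).
G1: condition met.
G2: condition met.
G3: fails — 0R²2 but no w with 2Rw and 0Rw.
G4: fails — uR²v but no t with vRt and uRt.
G5: fails — vR²y but no t with yRt and vRt.
Valid on: G1, G2.

G1, G2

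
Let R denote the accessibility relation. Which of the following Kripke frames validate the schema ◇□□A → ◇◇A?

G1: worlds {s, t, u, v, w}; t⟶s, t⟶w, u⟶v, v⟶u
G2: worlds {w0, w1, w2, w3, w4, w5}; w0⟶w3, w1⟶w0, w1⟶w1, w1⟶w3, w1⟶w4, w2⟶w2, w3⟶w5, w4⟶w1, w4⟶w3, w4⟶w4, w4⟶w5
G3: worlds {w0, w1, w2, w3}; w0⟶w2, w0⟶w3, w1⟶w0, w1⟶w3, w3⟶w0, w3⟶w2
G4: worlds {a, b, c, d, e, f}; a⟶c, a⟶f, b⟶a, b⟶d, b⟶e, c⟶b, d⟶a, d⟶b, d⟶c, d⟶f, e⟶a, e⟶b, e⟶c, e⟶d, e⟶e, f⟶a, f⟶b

Frame correspondent (Sahlqvist): ∀x ∀y (xRy → ∃w (yR²w ∧ xR²w)) — i.e. a generalized confluence (Geach) condition.
G1: fails — tRs but no w* with sR²w* and tR²w*.
G2: fails — w0Rw3 but no w with w3R²w and w0R²w.
G3: fails — w0Rw2 but no w with w2R²w and w0R²w.
G4: holds.

G4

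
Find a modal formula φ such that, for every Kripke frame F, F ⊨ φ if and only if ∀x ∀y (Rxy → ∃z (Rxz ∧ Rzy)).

The condition is density. The C4 schema □□q → □q defines it.

□□q → □q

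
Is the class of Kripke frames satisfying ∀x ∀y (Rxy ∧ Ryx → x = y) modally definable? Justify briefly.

Any modally definable frame class is closed under surjective bounded morphisms.
The 4-cycle (worlds a,b,c,d with a→b→c→d→a) is antisymmetric. Sending even-indexed worlds to s and odd-indexed worlds to t is a surjective bounded morphism onto the two-world frame with s↔t, which is not antisymmetric.
So the class is not modally definable.

No — not modally definable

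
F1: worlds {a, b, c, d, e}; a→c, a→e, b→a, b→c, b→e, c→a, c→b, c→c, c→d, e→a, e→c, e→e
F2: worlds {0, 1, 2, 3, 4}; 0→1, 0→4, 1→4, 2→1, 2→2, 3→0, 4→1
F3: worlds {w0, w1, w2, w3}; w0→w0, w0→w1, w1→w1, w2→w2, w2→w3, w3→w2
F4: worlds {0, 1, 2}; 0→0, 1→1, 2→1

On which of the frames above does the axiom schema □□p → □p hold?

The schema corresponds to density: ∀x ∀y (Rxy → ∃z (Rxz ∧ Rzy)).
F1: holds.
F2: fails — R14 but no z with R1z and Rz4.
F3: holds.
F4: holds.

F1, F3, F4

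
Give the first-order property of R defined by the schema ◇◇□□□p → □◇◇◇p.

This is a Sahlqvist (Geach-type) schema ◇^2□^3p → □^1◇^3p.
Minimal-valuation argument: fix x; take any y with xR^2y and any z with xR^1z. Set V(p) to the set of worlds R-reachable from y in exactly 3 steps. Then □^3p holds at y, so the antecedent holds at x; validity forces ◇^3p at z, giving a w with zR^3w and yR^3w.
First-order correspondent: ∀x ∀y ∀z ((xR²y ∧ xRz) → ∃w (yR³w ∧ zR³w)).

∀x ∀y ∀z ((xR²y ∧ xRz) → ∃w (yR³w ∧ zR³w))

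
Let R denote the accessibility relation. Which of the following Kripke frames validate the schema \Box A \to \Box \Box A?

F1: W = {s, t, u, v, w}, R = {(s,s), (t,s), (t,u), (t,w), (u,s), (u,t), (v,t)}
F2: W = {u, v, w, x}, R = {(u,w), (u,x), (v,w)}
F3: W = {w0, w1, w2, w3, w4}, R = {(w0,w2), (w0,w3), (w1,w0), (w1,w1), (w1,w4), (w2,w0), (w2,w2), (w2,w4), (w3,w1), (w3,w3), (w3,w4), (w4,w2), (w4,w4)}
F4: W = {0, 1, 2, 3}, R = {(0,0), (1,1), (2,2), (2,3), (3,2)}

F2

Frame correspondent (Sahlqvist): \forall x \forall y \forall z (Rxy \wedge Ryz \to Rxz) — i.e. transitivity.
F1: fails — Rut and Rtw but not Ruw.
F2: ✓.
F3: fails — Rw1w0 and Rw0w2 but not Rw1w2.
F4: fails — R32 and R23 but not R33.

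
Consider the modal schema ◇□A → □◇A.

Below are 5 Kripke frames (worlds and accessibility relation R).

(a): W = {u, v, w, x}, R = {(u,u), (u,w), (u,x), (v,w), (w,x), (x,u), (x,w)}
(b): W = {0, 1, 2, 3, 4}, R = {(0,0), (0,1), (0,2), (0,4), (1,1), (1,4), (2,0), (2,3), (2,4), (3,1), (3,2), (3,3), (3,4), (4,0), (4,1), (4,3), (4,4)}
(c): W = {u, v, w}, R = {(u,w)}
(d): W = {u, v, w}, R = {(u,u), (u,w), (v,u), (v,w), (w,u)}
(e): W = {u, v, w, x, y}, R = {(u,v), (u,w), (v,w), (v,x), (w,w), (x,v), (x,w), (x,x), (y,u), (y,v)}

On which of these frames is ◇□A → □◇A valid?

(b), (d), (e)

This is the axiom for convergence; its first-order frame correspondent is ∀x ∀y ∀z (Rxy ∧ Rxz → ∃w (Ryw ∧ Rzw)).
(a): fails — Ruw and Rux but w and x have no common successor.
(b): ✓.
(c): fails — Ruw and Ruw but w and w have no common successor.
(d): ✓.
(e): ✓.
Valid on: (b), (d), (e).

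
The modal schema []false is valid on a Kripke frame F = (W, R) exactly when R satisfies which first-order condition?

Emptiness of R

This schema is the Ver axiom.
It corresponds to emptiness of R: forall x forall y ~Rxy.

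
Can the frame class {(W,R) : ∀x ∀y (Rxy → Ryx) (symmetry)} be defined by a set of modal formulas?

This is a Sahlqvist condition; the B axiom p → □◇p defines it.
Suppose p→□◇p is valid. Take Rxy and set V(p)={x}. Then p at x, so □◇p at x, so ◇p at y, so some z with Ryz has p; z=x, i.e. Ryx.

Yes — defined by p → □◇p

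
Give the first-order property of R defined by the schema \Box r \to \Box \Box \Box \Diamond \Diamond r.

\forall x \forall z (x R^3 z \to \exists w (xRw \wedge z R^2 w))

This is a Sahlqvist (Geach-type) schema ◇^0□^1r → □^3◇^2r.
First-order correspondent: \forall x \forall z (x R^3 z \to \exists w (xRw \wedge z R^2 w)).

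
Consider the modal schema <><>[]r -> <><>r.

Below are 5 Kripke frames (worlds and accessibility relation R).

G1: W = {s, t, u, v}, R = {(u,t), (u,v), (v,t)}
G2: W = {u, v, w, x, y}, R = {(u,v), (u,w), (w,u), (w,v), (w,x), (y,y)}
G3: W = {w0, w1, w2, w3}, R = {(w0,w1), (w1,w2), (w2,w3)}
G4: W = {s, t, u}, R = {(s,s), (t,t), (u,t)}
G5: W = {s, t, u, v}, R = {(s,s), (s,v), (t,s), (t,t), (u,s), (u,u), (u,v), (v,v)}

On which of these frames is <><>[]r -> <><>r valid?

The schema corresponds to a generalized confluence (Geach) condition: forall x forall y (x R^2 y -> exists w (yRw & x R^2 w)).
G1: fails — uR²t but no w with tRw and uR²w.
G2: fails — uR²v but no t with vRt and uR²t.
G3: fails — w0R²w2 but no w with w2Rw and w0R²w.
G4: satisfies the condition.
G5: satisfies the condition.
Valid on: G4, G5.

G4, G5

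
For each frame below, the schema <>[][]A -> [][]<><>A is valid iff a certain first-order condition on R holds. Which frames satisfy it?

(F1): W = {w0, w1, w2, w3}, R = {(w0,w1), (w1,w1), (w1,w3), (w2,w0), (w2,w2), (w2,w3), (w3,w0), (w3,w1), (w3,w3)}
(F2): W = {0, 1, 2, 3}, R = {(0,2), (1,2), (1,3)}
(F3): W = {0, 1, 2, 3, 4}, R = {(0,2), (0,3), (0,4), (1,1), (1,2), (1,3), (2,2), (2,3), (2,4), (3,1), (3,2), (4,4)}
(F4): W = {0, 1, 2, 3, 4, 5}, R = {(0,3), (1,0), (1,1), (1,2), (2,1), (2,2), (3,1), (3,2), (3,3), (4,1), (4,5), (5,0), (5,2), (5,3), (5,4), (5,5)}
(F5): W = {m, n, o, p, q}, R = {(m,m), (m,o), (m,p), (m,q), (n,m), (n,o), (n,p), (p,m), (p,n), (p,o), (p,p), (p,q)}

This is the axiom for a generalized confluence (Geach) condition; its first-order frame correspondent is forall x forall y forall z ((xRy & x R^2 z) -> exists w (y R^2 w & z R^2 w)).
(F1): satisfies the condition.
(F2): satisfies the condition.
(F3): satisfies the condition.
(F4): satisfies the condition.
(F5): fails — mRm, mR²o but no w with mR²w and oR²w.

(F1), (F2), (F3), (F4)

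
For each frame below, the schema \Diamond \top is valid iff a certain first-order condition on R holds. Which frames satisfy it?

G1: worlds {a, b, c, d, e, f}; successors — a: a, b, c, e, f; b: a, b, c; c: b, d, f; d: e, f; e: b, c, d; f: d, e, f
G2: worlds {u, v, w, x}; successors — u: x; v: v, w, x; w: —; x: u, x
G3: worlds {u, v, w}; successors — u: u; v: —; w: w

G1

The schema corresponds to seriality: \forall x \exists y Rxy.
G1: holds.
G2: fails — world w has no successor.
G3: fails — world v has no successor.
Valid on: G1.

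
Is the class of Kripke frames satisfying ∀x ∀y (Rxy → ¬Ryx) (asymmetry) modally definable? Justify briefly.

Modal frame validity is preserved under surjective bounded morphisms.
The 4-cycle (worlds w0,w1,w2,w3 with w0→w1→w2→w3→w0) is asymmetric. Mapping every world to a single reflexive point • is a surjective bounded morphism, and the reflexive point is not asymmetric (R•• but asymmetry requires ¬R••).
So no modal formula (or set of formulas) defines exactly the asymmetric frames.

Not modally definable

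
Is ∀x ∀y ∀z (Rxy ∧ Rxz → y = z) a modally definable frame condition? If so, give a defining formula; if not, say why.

Yes: it is partial functionality, defined by the CD schema ◇r → □r.

Yes — defined by ◇r → □r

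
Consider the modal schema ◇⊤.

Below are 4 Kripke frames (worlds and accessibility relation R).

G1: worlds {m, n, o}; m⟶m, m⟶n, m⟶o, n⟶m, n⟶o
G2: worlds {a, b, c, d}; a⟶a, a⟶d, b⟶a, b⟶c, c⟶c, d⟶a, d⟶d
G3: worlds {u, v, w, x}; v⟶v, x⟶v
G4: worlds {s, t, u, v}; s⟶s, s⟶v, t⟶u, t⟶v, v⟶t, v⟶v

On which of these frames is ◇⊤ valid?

The schema corresponds to seriality: ∀x ∃y Rxy.
G1: fails — world o has no successor.
G2: ✓.
G3: fails — world u has no successor.
G4: fails — world u has no successor.
Valid on: G2.

G2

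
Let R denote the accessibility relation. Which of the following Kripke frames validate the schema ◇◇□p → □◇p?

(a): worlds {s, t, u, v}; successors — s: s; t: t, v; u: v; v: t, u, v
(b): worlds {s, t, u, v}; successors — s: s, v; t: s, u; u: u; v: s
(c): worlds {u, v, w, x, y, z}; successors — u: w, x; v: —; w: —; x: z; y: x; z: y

(a)

This is the axiom for a generalized confluence (Geach) condition; its first-order frame correspondent is ∀x ∀y ∀z ((xR²y ∧ xRz) → ∃w (yRw ∧ zRw)).
(a): condition met.
(b): fails — tR²s, tRu but no w with sRw and uRw.
(c): fails — uR²z, uRw but no t with zRt and wRt.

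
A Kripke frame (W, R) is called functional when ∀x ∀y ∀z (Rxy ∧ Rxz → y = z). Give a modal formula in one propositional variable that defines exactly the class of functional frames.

This is partial functionality; the standard corresponding axiom is CD: ◇s → □s.
Suppose ◇s→□s is valid. Take Rxy, Rxz and set V(s)={y}. Then ◇s at x, so □s at x, so s at z, i.e. z=y.

◇s → □s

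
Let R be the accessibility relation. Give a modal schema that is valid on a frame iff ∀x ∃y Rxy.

□r → ◇r

The condition is seriality. The D schema □r → ◇r defines it.
Suppose □r→◇r is valid. At any x set V(r)=W. Then □r at x, so ◇r at x, so x has a successor.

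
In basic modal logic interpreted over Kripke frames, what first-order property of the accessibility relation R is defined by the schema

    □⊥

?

emptiness of R: ∀x ∀y ¬Rxy

This is the Ver axiom.
It corresponds to emptiness of R: ∀x ∀y ¬Rxy.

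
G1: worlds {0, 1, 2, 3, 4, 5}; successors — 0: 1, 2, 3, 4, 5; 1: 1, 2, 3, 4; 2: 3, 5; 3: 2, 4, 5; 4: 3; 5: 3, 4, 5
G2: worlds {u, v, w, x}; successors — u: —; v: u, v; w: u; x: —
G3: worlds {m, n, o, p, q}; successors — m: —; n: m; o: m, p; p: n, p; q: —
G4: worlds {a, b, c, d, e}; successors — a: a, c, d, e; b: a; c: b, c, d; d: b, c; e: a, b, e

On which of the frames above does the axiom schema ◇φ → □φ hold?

The schema corresponds to partial functionality: ∀x ∀y ∀z (Rxy ∧ Rxz → y = z).
G1: fails — 0 sees both 1 and 2.
G2: fails — v sees both u and v.
G3: fails — o sees both m and p.
G4: fails — a sees both a and c.

none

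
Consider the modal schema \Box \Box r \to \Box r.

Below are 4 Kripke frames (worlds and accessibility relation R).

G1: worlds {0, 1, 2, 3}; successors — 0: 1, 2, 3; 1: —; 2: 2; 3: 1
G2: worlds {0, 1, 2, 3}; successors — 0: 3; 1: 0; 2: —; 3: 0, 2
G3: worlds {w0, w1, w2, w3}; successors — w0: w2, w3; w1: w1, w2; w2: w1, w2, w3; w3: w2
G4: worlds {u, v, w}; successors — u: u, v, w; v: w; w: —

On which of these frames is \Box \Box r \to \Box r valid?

The schema corresponds to density: \forall x \forall y (Rxy \to \exists z (Rxz \wedge Rzy)).
G1: fails — R31 but no z with R3z and Rz1.
G2: fails — R10 but no z with R1z and Rz0.
G3: ✓.
G4: fails — Rvw but no z with Rvz and Rzw.
Valid on: G3.

G3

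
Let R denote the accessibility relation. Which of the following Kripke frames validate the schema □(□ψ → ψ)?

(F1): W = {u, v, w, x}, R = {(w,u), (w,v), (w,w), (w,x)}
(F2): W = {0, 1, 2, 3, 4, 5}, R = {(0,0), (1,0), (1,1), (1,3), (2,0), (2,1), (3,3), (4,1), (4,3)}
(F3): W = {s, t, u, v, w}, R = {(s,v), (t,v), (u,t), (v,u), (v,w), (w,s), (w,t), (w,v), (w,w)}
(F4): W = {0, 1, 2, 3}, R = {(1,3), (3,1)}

This is the axiom for shift-reflexivity; its first-order frame correspondent is ∀x ∀y (Rxy → Ryy).
(F1): fails — Rwu but not Ruu.
(F2): satisfies the condition.
(F3): fails — Rwt but not Rtt.
(F4): fails — R31 but not R11.
Valid on: (F2).

(F2)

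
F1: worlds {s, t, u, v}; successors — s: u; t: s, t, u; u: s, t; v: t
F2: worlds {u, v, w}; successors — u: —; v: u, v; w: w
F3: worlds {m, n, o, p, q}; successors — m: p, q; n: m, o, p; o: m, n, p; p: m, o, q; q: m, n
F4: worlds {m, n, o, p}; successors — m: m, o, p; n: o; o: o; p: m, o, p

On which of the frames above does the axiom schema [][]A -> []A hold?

This is the axiom for density; its first-order frame correspondent is forall x forall y (Rxy -> exists z (Rxz & Rzy)).
F1: fails — Rsu but no z with Rsz and Rzu.
F2: condition met.
F3: fails — Ron but no z with Roz and Rzn.
F4: condition met.
Valid on: F2, F4.

F2, F4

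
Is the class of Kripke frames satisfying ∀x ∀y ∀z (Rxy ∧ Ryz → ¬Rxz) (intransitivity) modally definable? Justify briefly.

Not definable by any modal formula

If a class were modally definable it would be closed under surjective bounded morphisms (Goldblatt–Thomason).
The 5-cycle (worlds a,b,c,d,e with a→b→c→d→e→a) is intransitive. Mapping every world to a single reflexive point • is a surjective bounded morphism; the reflexive point is not intransitive (R••∧R•• but R••).
So no modal formula (or set of formulas) defines exactly the intransitive frames.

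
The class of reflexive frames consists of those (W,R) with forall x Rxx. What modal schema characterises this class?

The condition is reflexivity. The T schema □p → p defines it.
Suppose □p→p is valid. At any x set V(p)={w : Rxw}. Then □p holds at x, so p holds at x, i.e. Rxx.

□p → p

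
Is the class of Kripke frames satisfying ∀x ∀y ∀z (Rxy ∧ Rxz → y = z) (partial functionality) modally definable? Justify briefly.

Definable; ◇q → □q defines it

The condition is partial functionality. A defining modal formula is ◇q → □q.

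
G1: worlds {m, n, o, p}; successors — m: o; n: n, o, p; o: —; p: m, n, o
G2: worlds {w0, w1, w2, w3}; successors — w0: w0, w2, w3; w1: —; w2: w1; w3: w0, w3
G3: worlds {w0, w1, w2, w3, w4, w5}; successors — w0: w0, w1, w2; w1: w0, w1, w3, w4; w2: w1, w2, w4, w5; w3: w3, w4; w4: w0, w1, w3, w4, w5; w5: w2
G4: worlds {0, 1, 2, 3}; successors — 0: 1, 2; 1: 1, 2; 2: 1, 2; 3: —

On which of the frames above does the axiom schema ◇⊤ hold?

The schema corresponds to seriality: ∀x ∃y Rxy.
G1: fails — world o has no successor.
G2: fails — world w1 has no successor.
G3: condition met.
G4: fails — world 3 has no successor.

G3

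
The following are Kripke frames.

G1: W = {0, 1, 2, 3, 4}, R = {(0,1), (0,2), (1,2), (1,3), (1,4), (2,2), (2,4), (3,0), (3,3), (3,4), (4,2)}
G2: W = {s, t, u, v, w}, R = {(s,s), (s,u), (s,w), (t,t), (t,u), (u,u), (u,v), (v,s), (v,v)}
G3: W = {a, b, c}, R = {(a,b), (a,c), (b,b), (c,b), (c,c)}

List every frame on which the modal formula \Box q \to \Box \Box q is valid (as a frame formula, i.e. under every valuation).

G3

This is the axiom for transitivity; its first-order frame correspondent is \forall x \forall y \forall z (Rxy \wedge Ryz \to Rxz).
G1: fails — R34 and R42 but not R32.
G2: fails — Ruv and Rvs but not Rus.
G3: holds.
Valid on: G3.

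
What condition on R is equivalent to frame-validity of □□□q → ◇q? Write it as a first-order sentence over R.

This is a Sahlqvist (Geach-type) schema ◇^0□^3q → □^0◇^1q.
Minimal-valuation argument: fix x; take any y with xR^0y and any z with xR^0z. Set V(q) to the set of worlds R-reachable from y in exactly 3 steps. Then □^3q holds at y, so the antecedent holds at x; validity forces ◇^1q at z, giving a w with zR^1w and yR^3w.
First-order correspondent: ∀x ∃w (xR³w ∧ xRw).

∀x ∃w (xR³w ∧ xRw)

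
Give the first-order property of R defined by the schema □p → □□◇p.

This is a Sahlqvist (Geach-type) schema ◇^0□^1p → □^2◇^1p.
First-order correspondent: ∀x ∀z (xR²z → ∃w (xRw ∧ zRw)).

∀x ∀z (xR²z → ∃w (xRw ∧ zRw))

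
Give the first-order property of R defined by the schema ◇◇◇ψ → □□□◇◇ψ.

This is a Sahlqvist (Geach-type) schema ◇^3□^0ψ → □^3◇^2ψ.
Minimal-valuation argument: fix x; take any y with xR^3y and any z with xR^3z. Set V(ψ) to the set of worlds R-reachable from y in exactly 0 steps. Then □^0ψ holds at y, so the antecedent holds at x; validity forces ◇^2ψ at z, giving a w with zR^2w and yR^0w.
First-order correspondent: ∀x ∀y ∀z ((xR³y ∧ xR³z) → ∃w (y = w ∧ zR²w)).

∀x ∀y ∀z ((xR³y ∧ xR³z) → ∃w (y = w ∧ zR²w))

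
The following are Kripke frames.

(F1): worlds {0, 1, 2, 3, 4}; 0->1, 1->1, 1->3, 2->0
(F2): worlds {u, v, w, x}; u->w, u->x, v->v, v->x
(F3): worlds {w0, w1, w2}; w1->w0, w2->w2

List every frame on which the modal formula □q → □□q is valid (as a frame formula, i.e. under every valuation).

The schema corresponds to transitivity: ∀x ∀y ∀z (Rxy ∧ Ryz → Rxz).
(F1): fails — R01 and R13 but not R03.
(F2): ✓.
(F3): ✓.

(F2), (F3)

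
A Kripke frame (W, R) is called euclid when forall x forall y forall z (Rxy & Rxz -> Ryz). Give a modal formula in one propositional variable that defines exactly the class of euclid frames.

◇q → □◇q

This is the Euclidean property; the standard corresponding axiom is 5: ◇q → □◇q.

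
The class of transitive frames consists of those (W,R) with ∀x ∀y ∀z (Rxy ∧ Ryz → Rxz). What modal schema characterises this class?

This is transitivity; the standard corresponding axiom is 4: □s → □□s.
Suppose □s→□□s is valid. Take Rxy, Ryz and set V(s)={w : Rxw}. Then □s at x, so □□s at x, so □s at y, so s at z, i.e. Rxz.

□s → □□s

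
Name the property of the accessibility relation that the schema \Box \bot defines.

□⊥ is valid iff no world has any successor (otherwise □⊥ fails at any world with one).

Emptiness of R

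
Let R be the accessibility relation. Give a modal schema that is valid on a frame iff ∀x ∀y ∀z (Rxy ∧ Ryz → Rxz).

□p → □□p

This is transitivity; the standard corresponding axiom is 4: □p → □□p.
Suppose □p→□□p is valid. Take Rxy, Ryz and set V(p)={w : Rxw}. Then □p at x, so □□p at x, so □p at y, so p at z, i.e. Rxz.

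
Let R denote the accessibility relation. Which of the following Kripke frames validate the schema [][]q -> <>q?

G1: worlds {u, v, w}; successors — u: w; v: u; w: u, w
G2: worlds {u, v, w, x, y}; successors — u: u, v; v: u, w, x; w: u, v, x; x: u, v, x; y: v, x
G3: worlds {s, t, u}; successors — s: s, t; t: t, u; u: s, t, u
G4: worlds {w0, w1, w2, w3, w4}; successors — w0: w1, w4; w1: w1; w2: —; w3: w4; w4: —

This is the axiom for a generalized confluence (Geach) condition; its first-order frame correspondent is forall x exists w (x R^2 w & xRw).
G1: fails — at v but no t with vR²t and vRt.
G2: ✓.
G3: ✓.
G4: fails — at w2 but no w with w2R²w and w2Rw.
Valid on: G2, G3.

G2, G3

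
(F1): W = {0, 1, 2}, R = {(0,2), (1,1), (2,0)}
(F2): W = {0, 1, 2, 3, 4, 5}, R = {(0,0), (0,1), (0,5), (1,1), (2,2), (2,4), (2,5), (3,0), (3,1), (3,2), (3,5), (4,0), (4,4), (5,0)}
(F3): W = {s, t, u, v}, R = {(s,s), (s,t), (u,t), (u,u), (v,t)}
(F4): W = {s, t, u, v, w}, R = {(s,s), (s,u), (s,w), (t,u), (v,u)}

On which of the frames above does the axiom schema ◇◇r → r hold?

(F1)

Frame correspondent (Sahlqvist): ∀x ∀y (xR²y → ∃w (y = w ∧ x = w)) — i.e. a generalized confluence (Geach) condition.
(F1): ✓.
(F2): fails — 0R²1 but 1 ≠ 0.
(F3): fails — sR²t but t ≠ s.
(F4): fails — sR²u but u ≠ s.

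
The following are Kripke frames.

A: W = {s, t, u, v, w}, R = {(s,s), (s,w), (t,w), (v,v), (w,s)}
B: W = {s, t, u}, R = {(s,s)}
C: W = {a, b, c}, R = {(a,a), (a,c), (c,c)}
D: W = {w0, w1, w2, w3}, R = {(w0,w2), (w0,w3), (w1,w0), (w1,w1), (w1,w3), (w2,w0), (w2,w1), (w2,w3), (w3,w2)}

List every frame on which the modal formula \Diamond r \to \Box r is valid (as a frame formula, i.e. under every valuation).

This is the axiom for partial functionality; its first-order frame correspondent is \forall x \forall y \forall z (Rxy \wedge Rxz \to y = z).
A: fails — s sees both s and w.
B: condition met.
C: fails — a sees both a and c.
D: fails — w0 sees both w2 and w3.
Valid on: B.

B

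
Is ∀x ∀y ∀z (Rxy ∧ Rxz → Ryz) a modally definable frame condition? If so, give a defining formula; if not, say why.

This is a Sahlqvist condition; the 5 axiom ◇r → □◇r defines it.

Yes — defined by ◇r → □◇r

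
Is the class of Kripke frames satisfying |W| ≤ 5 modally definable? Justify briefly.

Not modally definable

Any modally definable frame class is closed under disjoint unions.
Any modal formula valid on each of 6 disjoint one-world frames is valid on their disjoint union (validity is preserved under disjoint unions). Each one-world frame has |W|=1≤5, but the union has |W|=6.
So the class is not modally definable.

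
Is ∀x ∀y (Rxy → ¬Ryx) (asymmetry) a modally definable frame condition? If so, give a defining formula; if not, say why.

Any modally definable frame class is closed under surjective bounded morphisms.
The 3-cycle (worlds s,t,u with s→t→u→s) is asymmetric. Mapping every world to a single reflexive point • is a surjective bounded morphism, and the reflexive point is not asymmetric (R•• but asymmetry requires ¬R••).
Hence asymmetry is not modally definable.

Not modally definable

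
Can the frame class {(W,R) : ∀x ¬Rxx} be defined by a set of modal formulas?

If a class were modally definable it would be closed under surjective bounded morphisms (Goldblatt–Thomason).
The 4-cycle (worlds w0,w1,w2,w3 with w0→w1→w2→w3→w0) is irreflexive, and the map sending every world to a single reflexive point • is a surjective bounded morphism (forth: every edge maps to (•,•); back: every world has a successor). So any modal formula valid on the 4-cycle is also valid on the reflexive point, which is not irreflexive.
So no modal formula (or set of formulas) defines exactly the irreflexive frames.

No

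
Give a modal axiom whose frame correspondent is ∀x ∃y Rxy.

□s → ◇s

A defining formula is □s → ◇s (the D axiom).
Suppose □s→◇s is valid. At any x set V(s)=W. Then □s at x, so ◇s at x, so x has a successor.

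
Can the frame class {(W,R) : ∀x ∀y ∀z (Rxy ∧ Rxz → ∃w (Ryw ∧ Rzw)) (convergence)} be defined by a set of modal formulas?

Yes, by ◇□p → □◇p

Yes: it is convergence, defined by the .2 schema ◇□p → □◇p.
Suppose ◇□p→□◇p is valid. Take Rxy, Rxz and set V(p)={w : Ryw}. Then □p at y so ◇□p at x, so □◇p at x, so ◇p at z, giving w with Rzw and Ryw.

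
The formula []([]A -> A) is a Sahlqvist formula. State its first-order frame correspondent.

shift-reflexivity

This schema is the T□ axiom.
Its frame correspondent is shift-reflexivity — forall x forall y (Rxy -> Ryy).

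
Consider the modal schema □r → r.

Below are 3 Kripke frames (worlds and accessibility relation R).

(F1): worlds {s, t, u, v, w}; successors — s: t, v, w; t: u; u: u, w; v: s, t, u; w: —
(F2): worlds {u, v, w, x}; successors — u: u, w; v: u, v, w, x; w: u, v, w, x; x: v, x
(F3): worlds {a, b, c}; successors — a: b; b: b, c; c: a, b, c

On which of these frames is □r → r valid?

The schema corresponds to reflexivity: ∀x Rxx.
(F1): fails — world s does not see itself.
(F2): condition met.
(F3): fails — world a does not see itself.
Valid on: (F2).

(F2)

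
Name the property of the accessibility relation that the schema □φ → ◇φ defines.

Suppose □φ→◇φ is valid. At any x set V(φ)=W. Then □φ at x, so ◇φ at x, so x has a successor.
The converse is a direct semantic check.
Frame condition: ∀x ∃y Rxy.

seriality: ∀x ∃y Rxy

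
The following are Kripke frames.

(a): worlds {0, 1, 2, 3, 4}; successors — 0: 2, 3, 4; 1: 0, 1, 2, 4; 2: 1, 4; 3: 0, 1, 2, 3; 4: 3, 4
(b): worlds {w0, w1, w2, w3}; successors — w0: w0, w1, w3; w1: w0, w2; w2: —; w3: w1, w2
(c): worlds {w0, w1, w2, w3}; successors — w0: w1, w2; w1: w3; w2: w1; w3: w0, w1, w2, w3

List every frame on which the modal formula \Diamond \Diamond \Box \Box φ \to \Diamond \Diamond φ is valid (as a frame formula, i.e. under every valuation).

(a), (c)

This is the axiom for a generalized confluence (Geach) condition; its first-order frame correspondent is \forall x \forall y (x R^2 y \to \exists w (y R^2 w \wedge x R^2 w)).
(a): satisfies the condition.
(b): fails — w0R²w2 but no w with w2R²w and w0R²w.
(c): satisfies the condition.
Valid on: (a), (c).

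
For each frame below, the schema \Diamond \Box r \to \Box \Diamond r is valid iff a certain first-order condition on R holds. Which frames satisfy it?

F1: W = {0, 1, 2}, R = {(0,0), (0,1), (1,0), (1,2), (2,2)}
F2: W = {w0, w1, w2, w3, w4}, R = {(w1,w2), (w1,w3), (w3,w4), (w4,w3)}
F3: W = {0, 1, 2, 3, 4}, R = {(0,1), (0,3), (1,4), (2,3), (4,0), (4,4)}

Frame correspondent (Sahlqvist): \forall x \forall y \forall z (Rxy \wedge Rxz \to \exists w (Ryw \wedge Rzw)) — i.e. convergence.
F1: fails — R10 and R12 but 0 and 2 have no common successor.
F2: fails — Rw1w2 and Rw1w2 but w2 and w2 have no common successor.
F3: fails — R01 and R03 but 1 and 3 have no common successor.
Valid on no frame.

none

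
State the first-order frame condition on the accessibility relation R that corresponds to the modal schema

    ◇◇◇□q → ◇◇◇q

∀x ∀y (xR³y → ∃w (yRw ∧ xR³w))

This is a Sahlqvist (Geach-type) schema ◇^3□^1q → □^0◇^3q.
Minimal-valuation argument: fix x; take any y with xR^3y and any z with xR^0z. Set V(q) to the set of worlds R-reachable from y in exactly 1 step. Then □^1q holds at y, so the antecedent holds at x; validity forces ◇^3q at z, giving a w with zR^3w and yR^1w.
First-order correspondent: ∀x ∀y (xR³y → ∃w (yRw ∧ xR³w)).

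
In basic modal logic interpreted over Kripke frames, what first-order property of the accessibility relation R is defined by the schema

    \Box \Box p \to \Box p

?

This schema is the C4 axiom.
Its frame correspondent is density — \forall x \forall y (Rxy \to \exists z (Rxz \wedge Rzy)).

density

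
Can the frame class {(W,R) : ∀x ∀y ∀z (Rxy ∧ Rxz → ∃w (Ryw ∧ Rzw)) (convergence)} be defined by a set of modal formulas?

Yes, by ◇□p → □◇p

This is a Sahlqvist condition; the .2 axiom ◇□p → □◇p defines it.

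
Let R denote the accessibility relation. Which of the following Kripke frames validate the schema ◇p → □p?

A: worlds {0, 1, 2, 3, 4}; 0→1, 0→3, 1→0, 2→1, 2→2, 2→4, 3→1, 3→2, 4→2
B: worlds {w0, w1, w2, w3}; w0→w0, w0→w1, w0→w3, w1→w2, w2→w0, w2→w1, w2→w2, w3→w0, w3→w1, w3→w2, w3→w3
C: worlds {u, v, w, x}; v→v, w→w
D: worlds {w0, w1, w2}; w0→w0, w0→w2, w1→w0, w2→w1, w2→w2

This is the axiom for partial functionality; its first-order frame correspondent is ∀x ∀y ∀z (Rxy ∧ Rxz → y = z).
A: fails — 0 sees both 1 and 3.
B: fails — w0 sees both w0 and w1.
C: satisfies the condition.
D: fails — w0 sees both w0 and w2.
Valid on: C.

C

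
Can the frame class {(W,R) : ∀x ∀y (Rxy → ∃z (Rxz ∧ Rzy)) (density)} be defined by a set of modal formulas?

Yes, by □□q → □q

This is a Sahlqvist condition; the C4 axiom □□q → □q defines it.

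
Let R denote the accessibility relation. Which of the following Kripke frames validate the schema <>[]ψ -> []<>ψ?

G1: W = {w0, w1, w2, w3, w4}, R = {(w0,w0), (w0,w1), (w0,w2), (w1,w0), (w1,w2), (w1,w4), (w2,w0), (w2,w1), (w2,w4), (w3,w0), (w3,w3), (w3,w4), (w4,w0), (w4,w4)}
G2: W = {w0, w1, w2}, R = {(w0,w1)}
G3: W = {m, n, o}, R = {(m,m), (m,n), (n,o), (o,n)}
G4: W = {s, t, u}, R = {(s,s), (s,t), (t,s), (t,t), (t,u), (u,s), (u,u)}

The schema corresponds to convergence: forall x forall y forall z (Rxy & Rxz -> exists w (Ryw & Rzw)).
G1: condition met.
G2: fails — Rw0w1 and Rw0w1 but w1 and w1 have no common successor.
G3: fails — Rmn and Rmm but n and m have no common successor.
G4: condition met.

G1, G4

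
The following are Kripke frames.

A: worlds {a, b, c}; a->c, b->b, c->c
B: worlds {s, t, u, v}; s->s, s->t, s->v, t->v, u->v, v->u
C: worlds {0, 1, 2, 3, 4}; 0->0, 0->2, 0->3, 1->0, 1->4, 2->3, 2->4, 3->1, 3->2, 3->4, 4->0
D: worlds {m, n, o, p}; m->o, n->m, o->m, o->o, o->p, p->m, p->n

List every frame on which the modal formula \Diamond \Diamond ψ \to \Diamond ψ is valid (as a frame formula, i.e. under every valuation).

The schema corresponds to transitivity: \forall x \forall y \forall z (Rxy \wedge Ryz \to Rxz).
A: satisfies the condition.
B: fails — Ruv and Rvu but not Ruu.
C: fails — R10 and R02 but not R12.
D: fails — Rop and Rpn but not Ron.

A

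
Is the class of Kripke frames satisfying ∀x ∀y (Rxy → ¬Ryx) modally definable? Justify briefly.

Any modally definable frame class is closed under surjective bounded morphisms.
The 4-cycle (worlds a,b,c,d with a→b→c→d→a) is asymmetric. Mapping every world to a single reflexive point • is a surjective bounded morphism, and the reflexive point is not asymmetric (R•• but asymmetry requires ¬R••).
So no modal formula (or set of formulas) defines exactly the asymmetric frames.

No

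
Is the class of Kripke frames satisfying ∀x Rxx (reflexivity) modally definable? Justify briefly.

Yes: it is reflexivity, defined by the T schema □r → r.

Definable; □r → r defines it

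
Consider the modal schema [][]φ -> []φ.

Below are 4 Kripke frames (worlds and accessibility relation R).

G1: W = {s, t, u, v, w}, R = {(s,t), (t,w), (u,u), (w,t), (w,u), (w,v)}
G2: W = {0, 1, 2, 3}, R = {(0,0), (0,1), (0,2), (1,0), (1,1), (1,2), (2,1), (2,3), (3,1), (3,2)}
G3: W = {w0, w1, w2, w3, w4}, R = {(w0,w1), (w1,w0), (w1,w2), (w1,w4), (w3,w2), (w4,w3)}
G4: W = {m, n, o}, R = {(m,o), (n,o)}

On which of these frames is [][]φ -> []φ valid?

none

The schema corresponds to density: forall x forall y (Rxy -> exists z (Rxz & Rzy)).
G1: fails — Rwt but no z with Rwz and Rzt.
G2: fails — R23 but no z with R2z and Rz3.
G3: fails — Rw1w2 but no z with Rw1z and Rzw2.
G4: fails — Rno but no z with Rnz and Rzo.
Valid on no frame.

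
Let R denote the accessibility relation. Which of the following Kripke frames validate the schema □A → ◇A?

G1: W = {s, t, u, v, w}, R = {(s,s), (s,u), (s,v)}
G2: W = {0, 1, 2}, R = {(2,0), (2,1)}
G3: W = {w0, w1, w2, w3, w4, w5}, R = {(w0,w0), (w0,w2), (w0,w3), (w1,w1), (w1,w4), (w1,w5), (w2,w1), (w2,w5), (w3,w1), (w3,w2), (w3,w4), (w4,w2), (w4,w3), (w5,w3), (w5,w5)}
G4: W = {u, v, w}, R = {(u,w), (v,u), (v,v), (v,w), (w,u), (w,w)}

This is the axiom for seriality; its first-order frame correspondent is ∀x ∃y Rxy.
G1: fails — world t has no successor.
G2: fails — world 0 has no successor.
G3: condition met.
G4: condition met.

G3, G4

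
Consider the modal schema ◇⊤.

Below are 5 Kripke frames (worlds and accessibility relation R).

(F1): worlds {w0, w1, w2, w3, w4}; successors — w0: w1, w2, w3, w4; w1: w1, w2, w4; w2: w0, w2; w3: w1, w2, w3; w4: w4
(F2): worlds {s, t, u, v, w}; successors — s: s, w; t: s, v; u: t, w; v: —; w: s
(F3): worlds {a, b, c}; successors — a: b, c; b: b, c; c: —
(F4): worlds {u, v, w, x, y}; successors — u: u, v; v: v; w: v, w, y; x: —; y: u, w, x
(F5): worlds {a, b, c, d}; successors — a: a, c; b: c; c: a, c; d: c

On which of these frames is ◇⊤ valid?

(F1), (F5)

The schema corresponds to seriality: ∀x ∃y Rxy.
(F1): holds.
(F2): fails — world v has no successor.
(F3): fails — world c has no successor.
(F4): fails — world x has no successor.
(F5): holds.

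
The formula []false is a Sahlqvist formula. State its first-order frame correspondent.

□⊥ is valid iff no world has any successor (otherwise □⊥ fails at any world with one).

emptiness of R: forall x forall y ~Rxy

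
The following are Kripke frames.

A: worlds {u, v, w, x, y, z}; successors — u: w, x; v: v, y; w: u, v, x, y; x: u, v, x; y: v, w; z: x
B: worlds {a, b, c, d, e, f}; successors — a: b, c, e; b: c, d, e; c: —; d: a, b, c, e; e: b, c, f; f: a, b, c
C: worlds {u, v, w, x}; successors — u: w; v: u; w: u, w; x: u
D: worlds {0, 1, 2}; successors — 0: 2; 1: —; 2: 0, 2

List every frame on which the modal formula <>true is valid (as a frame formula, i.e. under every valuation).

A, C

The schema corresponds to seriality: forall x exists y Rxy.
A: ✓.
B: fails — world c has no successor.
C: ✓.
D: fails — world 1 has no successor.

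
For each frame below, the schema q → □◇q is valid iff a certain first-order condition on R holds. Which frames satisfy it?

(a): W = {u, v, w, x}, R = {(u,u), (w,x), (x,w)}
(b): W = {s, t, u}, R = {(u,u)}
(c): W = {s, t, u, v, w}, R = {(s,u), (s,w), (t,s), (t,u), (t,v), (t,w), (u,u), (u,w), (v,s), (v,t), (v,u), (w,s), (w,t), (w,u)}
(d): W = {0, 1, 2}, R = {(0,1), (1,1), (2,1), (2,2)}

(a), (b)

This is the axiom for symmetry; its first-order frame correspondent is ∀x ∀y (Rxy → Ryx).
(a): condition met.
(b): condition met.
(c): fails — Rvu but not Ruv.
(d): fails — R01 but not R10.
Valid on: (a), (b).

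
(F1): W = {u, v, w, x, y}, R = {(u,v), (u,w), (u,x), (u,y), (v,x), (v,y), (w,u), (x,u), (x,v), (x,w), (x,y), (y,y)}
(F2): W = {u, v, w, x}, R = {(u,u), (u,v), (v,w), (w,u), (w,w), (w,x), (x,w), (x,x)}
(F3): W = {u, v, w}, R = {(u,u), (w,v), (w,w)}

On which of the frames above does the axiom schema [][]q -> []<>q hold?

(F1), (F2)

Frame correspondent (Sahlqvist): forall x forall z (xRz -> exists w (x R^2 w & zRw)) — i.e. a generalized confluence (Geach) condition.
(F1): holds.
(F2): holds.
(F3): fails — wRv but no t with wR²t and vRt.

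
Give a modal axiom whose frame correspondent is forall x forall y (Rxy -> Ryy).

□(□r → r)

A defining formula is □(□r → r) (the T□ axiom).
Suppose □(□r→r) is valid. Take Rxy and set V(r)={w : Ryw}. Then at y, □r holds; since □(□r→r) at x, □r→r at y, so r at y, i.e. Ryy.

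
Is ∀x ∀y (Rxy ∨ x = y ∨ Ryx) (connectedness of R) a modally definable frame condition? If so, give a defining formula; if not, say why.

Modal frame validity is preserved under disjoint unions.
Take 3 disjoint single-world reflexive frames: each is trivially connected, but their disjoint union has 3 worlds with no edge between distinct components, so it is not connected.
Hence connectedness of R is not modally definable.

No — not modally definable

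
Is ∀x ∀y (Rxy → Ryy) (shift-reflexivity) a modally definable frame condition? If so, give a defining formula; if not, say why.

This is a Sahlqvist condition; the T□ axiom □(□q → q) defines it.
Suppose □(□q→q) is valid. Take Rxy and set V(q)={w : Ryw}. Then at y, □q holds; since □(□q→q) at x, □q→q at y, so q at y, i.e. Ryy.

Yes, by □(□q → q)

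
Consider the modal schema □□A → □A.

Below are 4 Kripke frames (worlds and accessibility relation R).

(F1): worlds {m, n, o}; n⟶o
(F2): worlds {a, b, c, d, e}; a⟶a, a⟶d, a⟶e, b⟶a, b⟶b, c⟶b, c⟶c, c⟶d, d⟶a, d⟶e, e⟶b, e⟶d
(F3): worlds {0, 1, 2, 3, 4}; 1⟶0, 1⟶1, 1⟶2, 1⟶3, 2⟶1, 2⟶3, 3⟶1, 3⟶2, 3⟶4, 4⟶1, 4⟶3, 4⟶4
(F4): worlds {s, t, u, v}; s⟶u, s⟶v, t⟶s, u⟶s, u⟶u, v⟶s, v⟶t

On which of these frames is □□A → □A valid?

This is the axiom for density; its first-order frame correspondent is ∀x ∀y (Rxy → ∃z (Rxz ∧ Rzy)).
(F1): fails — Rno but no z with Rnz and Rzo.
(F2): fails — Red but no z with Rez and Rzd.
(F3): holds.
(F4): fails — Rvt but no z with Rvz and Rzt.
Valid on: (F3).

(F3)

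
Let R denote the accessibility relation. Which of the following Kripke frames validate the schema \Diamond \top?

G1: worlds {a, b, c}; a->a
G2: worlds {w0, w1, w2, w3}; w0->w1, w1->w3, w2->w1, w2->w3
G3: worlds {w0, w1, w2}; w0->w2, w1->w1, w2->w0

Frame correspondent (Sahlqvist): \forall x \exists y Rxy — i.e. seriality.
G1: fails — world b has no successor.
G2: fails — world w3 has no successor.
G3: condition met.

G3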